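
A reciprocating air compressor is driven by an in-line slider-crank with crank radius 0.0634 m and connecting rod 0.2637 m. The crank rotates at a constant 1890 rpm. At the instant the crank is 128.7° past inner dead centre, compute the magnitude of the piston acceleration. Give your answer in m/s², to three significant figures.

ω = 2π·1890/60 = 197.9 rad/s
x(θ) = r cosθ + √(L² − r² sin²θ); with ω constant, a = ω²·d²x/dθ².
d²x/dθ² = −r cosθ − r²(cos2θ)/√u − r⁴ sin²2θ/(4u^{3/2}),  u = L² − r² sin²θ = 0.0670895 m².
Substituting r = 0.0634 m, L = 0.2637 m, θ = 128.7°: d²x/dθ² = +0.042804 m.
a = ω²·d²x/dθ² = (197.9)²·(+0.042804) = +1676.7 m/s²;  |a| = 1676.7 m/s².

1680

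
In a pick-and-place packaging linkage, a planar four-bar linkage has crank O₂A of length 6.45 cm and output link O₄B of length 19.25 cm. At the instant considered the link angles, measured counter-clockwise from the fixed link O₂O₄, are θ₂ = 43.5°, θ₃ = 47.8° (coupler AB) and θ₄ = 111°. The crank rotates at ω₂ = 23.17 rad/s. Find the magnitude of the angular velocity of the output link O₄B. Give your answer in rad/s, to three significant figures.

ω₂ = 23.17 rad/s
Differentiating the loop-closure r₂e^{iθ₂}+r₃e^{iθ₃}=r₁+r₄e^{iθ₄} gives r₂ω₂e^{iθ₂}+r₃ω₃e^{iθ₃}=r₄ω₄e^{iθ₄}.
Eliminating the other unknown: ω₄ = r₂ω₂ sin(θ₂−θ₃) / [r₄ sin(θ₄−θ₃)].
Numerator sine = -0.07498; denominator sine = +0.89259.
Result = 0.0645·23.17·(-0.07498) / (0.1925·(+0.89259)) = -0.65214 rad/s; magnitude 0.65214 rad/s.

0.652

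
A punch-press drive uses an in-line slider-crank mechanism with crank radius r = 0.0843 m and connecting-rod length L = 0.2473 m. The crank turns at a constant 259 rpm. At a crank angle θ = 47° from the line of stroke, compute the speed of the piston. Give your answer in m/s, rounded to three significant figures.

ω = 2π·259/60 = 27.12 rad/s
For an in-line slider-crank, x = r cosθ + √(L² − r² sin²θ), so v = −rω sinθ·[1 + r cosθ/√(L² − r² sin²θ)].
With r = 0.0843 m, L = 0.2473 m, θ = 47°: √(L² − r² sin²θ) = 0.23949 m.
v = −0.0843·27.12·0.73135·[1 + 0.0843·0.68200/0.23949] = -2.0736 m/s.
|v| = 2.0736 m/s.

2.07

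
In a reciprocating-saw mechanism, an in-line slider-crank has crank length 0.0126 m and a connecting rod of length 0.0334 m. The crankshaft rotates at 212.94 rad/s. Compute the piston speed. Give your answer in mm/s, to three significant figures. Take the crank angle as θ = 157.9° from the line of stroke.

ω = 212.9 rad/s
For an in-line slider-crank, x = r cosθ + √(L² − r² sin²θ), so v = −rω sinθ·[1 + r cosθ/√(L² − r² sin²θ)].
With r = 0.0126 m, L = 0.0334 m, θ = 157.9°: √(L² − r² sin²θ) = 0.033062 m.
v = −0.0126·212.9·0.37622·[1 + 0.0126·-0.92653/0.033062] = -0.65299 m/s.
|v| = 0.65299 m/s = 652.99 mm/s.

653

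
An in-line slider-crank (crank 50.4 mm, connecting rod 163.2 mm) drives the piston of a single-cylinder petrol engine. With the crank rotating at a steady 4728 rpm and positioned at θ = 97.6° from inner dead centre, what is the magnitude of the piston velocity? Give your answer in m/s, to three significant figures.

23.7

ω = 2π·4728/60 = 495.1 rad/s
For an in-line slider-crank, x = r cosθ + √(L² − r² sin²θ), so v = −rω sinθ·[1 + r cosθ/√(L² − r² sin²θ)].
With r = 0.0504 m, L = 0.1632 m, θ = 97.6°: √(L² − r² sin²θ) = 0.15537 m.
v = −0.0504·495.1·0.99122·[1 + 0.0504·-0.13226/0.15537] = -23.673 m/s.
|v| = 23.673 m/s.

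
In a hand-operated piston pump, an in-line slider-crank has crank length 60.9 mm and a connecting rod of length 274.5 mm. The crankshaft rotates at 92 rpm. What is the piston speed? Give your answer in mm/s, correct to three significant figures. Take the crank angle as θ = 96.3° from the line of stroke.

569

ω = 2π·92/60 = 9.634 rad/s
For an in-line slider-crank, x = r cosθ + √(L² − r² sin²θ), so v = −rω sinθ·[1 + r cosθ/√(L² − r² sin²θ)].
With r = 0.0609 m, L = 0.2745 m, θ = 96.3°: √(L² − r² sin²θ) = 0.26774 m.
v = −0.0609·9.634·0.99396·[1 + 0.0609·-0.10973/0.26774] = -0.56862 m/s.
|v| = 0.56862 m/s = 568.62 mm/s.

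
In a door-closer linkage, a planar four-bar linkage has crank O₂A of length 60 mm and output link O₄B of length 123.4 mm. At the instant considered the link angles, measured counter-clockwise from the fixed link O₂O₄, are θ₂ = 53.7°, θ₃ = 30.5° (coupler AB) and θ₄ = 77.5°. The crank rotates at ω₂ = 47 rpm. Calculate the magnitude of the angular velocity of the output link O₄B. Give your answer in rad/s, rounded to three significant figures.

ω₂ = 4.922 rad/s (from 47 rpm).
Differentiating the loop-closure r₂e^{iθ₂}+r₃e^{iθ₃}=r₁+r₄e^{iθ₄} gives r₂ω₂e^{iθ₂}+r₃ω₃e^{iθ₃}=r₄ω₄e^{iθ₄}.
Eliminating the other unknown: ω₄ = r₂ω₂ sin(θ₂−θ₃) / [r₄ sin(θ₄−θ₃)].
Numerator sine = +0.39394; denominator sine = +0.73135.
Result = 0.06·4.922·(+0.39394) / (0.1234·(+0.73135)) = +1.289 rad/s; magnitude 1.289 rad/s.

1.29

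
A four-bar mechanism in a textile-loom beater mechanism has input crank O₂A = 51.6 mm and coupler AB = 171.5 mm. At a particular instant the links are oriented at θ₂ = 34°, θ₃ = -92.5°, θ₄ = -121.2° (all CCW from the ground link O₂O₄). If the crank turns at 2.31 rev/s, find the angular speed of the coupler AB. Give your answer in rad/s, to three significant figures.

3.81

ω₂ = 14.51 rad/s (from 2.31 rev/s).
Differentiating the loop-closure r₂e^{iθ₂}+r₃e^{iθ₃}=r₁+r₄e^{iθ₄} gives r₂ω₂e^{iθ₂}+r₃ω₃e^{iθ₃}=r₄ω₄e^{iθ₄}.
Eliminating the other unknown: ω₃ = r₂ω₂ sin(θ₄−θ₂) / [r₃ sin(θ₃−θ₄)].
Numerator sine = -0.41945; denominator sine = +0.48022.
Result = 0.0516·14.51·(-0.41945) / (0.1715·(+0.48022)) = -3.8143 rad/s; magnitude 3.8143 rad/s.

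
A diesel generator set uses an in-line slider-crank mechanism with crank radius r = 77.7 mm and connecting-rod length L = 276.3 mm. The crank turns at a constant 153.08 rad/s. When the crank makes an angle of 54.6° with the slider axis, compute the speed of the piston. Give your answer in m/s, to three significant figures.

11.3

ω = 153.1 rad/s
For an in-line slider-crank, x = r cosθ + √(L² − r² sin²θ), so v = −rω sinθ·[1 + r cosθ/√(L² − r² sin²θ)].
With r = 0.0777 m, L = 0.2763 m, θ = 54.6°: √(L² − r² sin²θ) = 0.26894 m.
v = −0.0777·153.1·0.81513·[1 + 0.0777·0.57928/0.26894] = -11.318 m/s.
|v| = 11.318 m/s.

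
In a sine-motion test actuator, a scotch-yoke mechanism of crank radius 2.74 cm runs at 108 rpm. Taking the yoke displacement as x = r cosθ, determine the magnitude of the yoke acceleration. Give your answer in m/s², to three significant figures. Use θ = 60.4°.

ω = 11.31 rad/s (from 108 rpm).
x = r cosθ ⇒ ẍ = −rω² cosθ (ω constant).
|a| = rω²|cosθ| = 0.0274·(11.31)²·|cos 60.4°| = 1.7311 m/s².

1.73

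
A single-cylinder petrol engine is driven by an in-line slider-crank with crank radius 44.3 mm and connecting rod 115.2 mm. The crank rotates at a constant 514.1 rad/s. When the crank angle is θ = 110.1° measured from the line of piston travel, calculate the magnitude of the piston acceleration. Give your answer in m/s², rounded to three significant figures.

7630

ω = 514.1 rad/s
x(θ) = r cosθ + √(L² − r² sin²θ); with ω constant, a = ω²·d²x/dθ².
d²x/dθ² = −r cosθ − r²(cos2θ)/√u − r⁴ sin²2θ/(4u^{3/2}),  u = L² − r² sin²θ = 0.0115403 m².
Substituting r = 0.0443 m, L = 0.1152 m, θ = 110.1°: d²x/dθ² = +0.028854 m.
a = ω²·d²x/dθ² = (514.1)²·(+0.028854) = +7626 m/s²;  |a| = 7626 m/s².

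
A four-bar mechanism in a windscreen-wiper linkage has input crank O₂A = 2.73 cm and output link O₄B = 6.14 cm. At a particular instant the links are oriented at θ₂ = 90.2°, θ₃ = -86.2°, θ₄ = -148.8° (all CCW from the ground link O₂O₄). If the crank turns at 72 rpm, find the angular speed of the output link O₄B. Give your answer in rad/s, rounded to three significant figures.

0.237

ω₂ = 7.54 rad/s (from 72 rpm).
Differentiating the loop-closure r₂e^{iθ₂}+r₃e^{iθ₃}=r₁+r₄e^{iθ₄} gives r₂ω₂e^{iθ₂}+r₃ω₃e^{iθ₃}=r₄ω₄e^{iθ₄}.
Eliminating the other unknown: ω₄ = r₂ω₂ sin(θ₂−θ₃) / [r₄ sin(θ₄−θ₃)].
Numerator sine = +0.06279; denominator sine = -0.88782.
Result = 0.0273·7.54·(+0.06279) / (0.0614·(-0.88782)) = -0.2371 rad/s; magnitude 0.2371 rad/s.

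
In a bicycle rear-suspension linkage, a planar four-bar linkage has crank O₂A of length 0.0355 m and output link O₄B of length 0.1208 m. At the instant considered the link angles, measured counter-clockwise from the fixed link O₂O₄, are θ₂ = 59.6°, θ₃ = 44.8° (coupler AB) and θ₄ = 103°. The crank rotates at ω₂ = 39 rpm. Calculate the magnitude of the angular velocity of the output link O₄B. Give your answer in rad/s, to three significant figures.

ω₂ = 4.084 rad/s (from 39 rpm).
Differentiating the loop-closure r₂e^{iθ₂}+r₃e^{iθ₃}=r₁+r₄e^{iθ₄} gives r₂ω₂e^{iθ₂}+r₃ω₃e^{iθ₃}=r₄ω₄e^{iθ₄}.
Eliminating the other unknown: ω₄ = r₂ω₂ sin(θ₂−θ₃) / [r₄ sin(θ₄−θ₃)].
Numerator sine = +0.25545; denominator sine = +0.84989.
Result = 0.0355·4.084·(+0.25545) / (0.1208·(+0.84989)) = +0.36074 rad/s; magnitude 0.36074 rad/s.

0.361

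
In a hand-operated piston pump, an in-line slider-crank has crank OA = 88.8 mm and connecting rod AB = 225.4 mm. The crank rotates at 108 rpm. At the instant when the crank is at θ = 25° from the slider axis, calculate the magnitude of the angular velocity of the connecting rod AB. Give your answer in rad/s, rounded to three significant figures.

ω = 11.31 rad/s (converted from 108 rpm).
The rod makes angle φ with the slider axis where L sinφ = r sinθ; differentiating, L cosφ·φ̇ = r ω cosθ.
L cosφ = √(L² − r² sin²θ) = 0.22225 m.
|ω_rod| = r ω |cosθ| / √(L² − r² sin²θ) = 0.0888·11.31·0.90631/0.22225 = 4.0954 rad/s.

4.10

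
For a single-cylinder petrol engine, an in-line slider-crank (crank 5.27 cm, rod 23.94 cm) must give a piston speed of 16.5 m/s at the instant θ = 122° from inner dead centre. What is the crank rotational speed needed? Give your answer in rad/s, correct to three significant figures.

For an in-line slider-crank, |v_piston| = rω|sinθ|·[1 + r cosθ/√(L² − r² sin²θ)].
With r = 0.0527 m, L = 0.2394 m, θ = 122°: the bracketed kinematic factor |dx/dθ| = 0.039385 m.
ω = v/|dx/dθ| = 16.5/0.039385 = 418.94 rad/s.

419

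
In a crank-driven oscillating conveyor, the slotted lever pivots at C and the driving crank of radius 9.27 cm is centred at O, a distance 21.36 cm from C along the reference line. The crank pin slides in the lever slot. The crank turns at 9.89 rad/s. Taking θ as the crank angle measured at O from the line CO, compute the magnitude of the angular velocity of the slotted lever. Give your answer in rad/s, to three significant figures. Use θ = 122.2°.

0.585

ω = 9.89 rad/s
Crank pin A relative to C: A = (d + r cosθ, r sinθ); lever angle φ = atan2(r sinθ, d + r cosθ).
Differentiating tanφ: φ̇ = rω(d cosθ + r)/(d² + r² + 2dr cosθ).
d² + r² + 2dr cosθ = |CA|² = 0.0331156 m²;  d cosθ + r = -0.021122 m.
|ω_lever| = |0.0927·9.89·-0.021122| / 0.0331156 = 0.58477 rad/s.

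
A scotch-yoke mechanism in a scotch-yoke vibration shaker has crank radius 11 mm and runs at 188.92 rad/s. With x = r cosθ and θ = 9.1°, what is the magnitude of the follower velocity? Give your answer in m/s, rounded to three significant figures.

ω = 188.9 rad/s
x = r cosθ ⇒ ẋ = −rω sinθ.
|v| = rω|sinθ| = 0.011·188.9·|sin 9.1°| = 0.32867 m/s.

0.329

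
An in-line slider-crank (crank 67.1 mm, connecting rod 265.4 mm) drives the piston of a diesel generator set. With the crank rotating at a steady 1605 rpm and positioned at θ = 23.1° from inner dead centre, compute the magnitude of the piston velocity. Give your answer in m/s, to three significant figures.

5.46

ω = 2π·1605/60 = 168.1 rad/s
For an in-line slider-crank, x = r cosθ + √(L² − r² sin²θ), so v = −rω sinθ·[1 + r cosθ/√(L² − r² sin²θ)].
With r = 0.0671 m, L = 0.2654 m, θ = 23.1°: √(L² − r² sin²θ) = 0.26409 m.
v = −0.0671·168.1·0.39234·[1 + 0.0671·0.91982/0.26409] = -5.4588 m/s.
|v| = 5.4588 m/s.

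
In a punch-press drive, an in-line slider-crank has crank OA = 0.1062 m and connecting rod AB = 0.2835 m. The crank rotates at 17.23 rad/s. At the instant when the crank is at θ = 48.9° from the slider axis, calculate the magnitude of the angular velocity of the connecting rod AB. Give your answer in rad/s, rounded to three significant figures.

4.42

ω = 17.23 rad/s
The rod makes angle φ with the slider axis where L sinφ = r sinθ; differentiating, L cosφ·φ̇ = r ω cosθ.
L cosφ = √(L² − r² sin²θ) = 0.27197 m.
|ω_rod| = r ω |cosθ| / √(L² − r² sin²θ) = 0.1062·17.23·0.65738/0.27197 = 4.4228 rad/s.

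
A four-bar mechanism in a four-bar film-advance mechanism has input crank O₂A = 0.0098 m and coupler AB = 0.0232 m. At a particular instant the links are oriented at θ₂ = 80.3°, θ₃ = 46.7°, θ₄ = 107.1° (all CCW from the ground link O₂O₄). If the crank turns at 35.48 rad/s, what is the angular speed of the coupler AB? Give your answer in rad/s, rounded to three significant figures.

7.77

ω₂ = 35.48 rad/s
Differentiating the loop-closure r₂e^{iθ₂}+r₃e^{iθ₃}=r₁+r₄e^{iθ₄} gives r₂ω₂e^{iθ₂}+r₃ω₃e^{iθ₃}=r₄ω₄e^{iθ₄}.
Eliminating the other unknown: ω₃ = r₂ω₂ sin(θ₄−θ₂) / [r₃ sin(θ₃−θ₄)].
Numerator sine = +0.45088; denominator sine = -0.86949.
Result = 0.0098·35.48·(+0.45088) / (0.0232·(-0.86949)) = -7.7717 rad/s; magnitude 7.7717 rad/s.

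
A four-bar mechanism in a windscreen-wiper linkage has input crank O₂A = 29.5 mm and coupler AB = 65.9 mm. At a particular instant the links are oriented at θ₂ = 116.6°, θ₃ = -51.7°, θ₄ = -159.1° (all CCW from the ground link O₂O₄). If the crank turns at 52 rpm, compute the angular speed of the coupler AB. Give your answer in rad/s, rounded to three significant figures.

2.54

ω₂ = 5.445 rad/s (from 52 rpm).
Differentiating the loop-closure r₂e^{iθ₂}+r₃e^{iθ₃}=r₁+r₄e^{iθ₄} gives r₂ω₂e^{iθ₂}+r₃ω₃e^{iθ₃}=r₄ω₄e^{iθ₄}.
Eliminating the other unknown: ω₃ = r₂ω₂ sin(θ₄−θ₂) / [r₃ sin(θ₃−θ₄)].
Numerator sine = +0.99506; denominator sine = +0.95424.
Result = 0.0295·5.445·(+0.99506) / (0.0659·(+0.95424)) = +2.5419 rad/s; magnitude 2.5419 rad/s.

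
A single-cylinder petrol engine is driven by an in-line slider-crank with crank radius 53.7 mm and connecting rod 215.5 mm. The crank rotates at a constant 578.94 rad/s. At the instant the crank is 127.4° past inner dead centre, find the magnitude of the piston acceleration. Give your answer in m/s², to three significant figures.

ω = 578.9 rad/s
x(θ) = r cosθ + √(L² − r² sin²θ); with ω constant, a = ω²·d²x/dθ².
d²x/dθ² = −r cosθ − r²(cos2θ)/√u − r⁴ sin²2θ/(4u^{3/2}),  u = L² − r² sin²θ = 0.0446204 m².
Substituting r = 0.0537 m, L = 0.2155 m, θ = 127.4°: d²x/dθ² = +0.03599 m.
a = ω²·d²x/dθ² = (578.9)²·(+0.03599) = +12063 m/s²;  |a| = 12063 m/s².

12100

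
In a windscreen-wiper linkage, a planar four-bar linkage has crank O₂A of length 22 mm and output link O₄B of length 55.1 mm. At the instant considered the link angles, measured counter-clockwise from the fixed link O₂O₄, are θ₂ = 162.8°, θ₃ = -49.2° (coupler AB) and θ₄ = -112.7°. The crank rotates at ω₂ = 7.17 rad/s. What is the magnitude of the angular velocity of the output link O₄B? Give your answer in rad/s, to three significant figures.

1.70

ω₂ = 7.17 rad/s
Differentiating the loop-closure r₂e^{iθ₂}+r₃e^{iθ₃}=r₁+r₄e^{iθ₄} gives r₂ω₂e^{iθ₂}+r₃ω₃e^{iθ₃}=r₄ω₄e^{iθ₄}.
Eliminating the other unknown: ω₄ = r₂ω₂ sin(θ₂−θ₃) / [r₄ sin(θ₄−θ₃)].
Numerator sine = -0.52992; denominator sine = -0.89493.
Result = 0.022·7.17·(-0.52992) / (0.0551·(-0.89493)) = +1.6952 rad/s; magnitude 1.6952 rad/s.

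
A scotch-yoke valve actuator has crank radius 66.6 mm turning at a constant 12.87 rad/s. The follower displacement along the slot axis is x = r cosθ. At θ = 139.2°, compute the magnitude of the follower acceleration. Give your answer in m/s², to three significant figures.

8.35

ω = 12.87 rad/s
x = r cosθ ⇒ ẍ = −rω² cosθ (ω constant).
|a| = rω²|cosθ| = 0.0666·(12.87)²·|cos 139.2°| = 8.3507 m/s².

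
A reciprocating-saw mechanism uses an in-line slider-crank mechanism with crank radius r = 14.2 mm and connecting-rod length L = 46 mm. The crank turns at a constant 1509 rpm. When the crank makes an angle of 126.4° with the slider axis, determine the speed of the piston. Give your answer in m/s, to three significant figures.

ω = 2π·1509/60 = 158 rad/s
For an in-line slider-crank, x = r cosθ + √(L² − r² sin²θ), so v = −rω sinθ·[1 + r cosθ/√(L² − r² sin²θ)].
With r = 0.0142 m, L = 0.046 m, θ = 126.4°: √(L² − r² sin²θ) = 0.044557 m.
v = −0.0142·158·0.80489·[1 + 0.0142·-0.59342/0.044557] = -1.4645 m/s.
|v| = 1.4645 m/s.

1.46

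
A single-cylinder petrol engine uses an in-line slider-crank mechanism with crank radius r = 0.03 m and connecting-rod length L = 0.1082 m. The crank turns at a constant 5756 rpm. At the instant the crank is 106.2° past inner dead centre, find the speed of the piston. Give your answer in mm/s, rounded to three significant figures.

ω = 2π·5756/60 = 602.8 rad/s
For an in-line slider-crank, x = r cosθ + √(L² − r² sin²θ), so v = −rω sinθ·[1 + r cosθ/√(L² − r² sin²θ)].
With r = 0.03 m, L = 0.1082 m, θ = 106.2°: √(L² − r² sin²θ) = 0.10429 m.
v = −0.03·602.8·0.96029·[1 + 0.03·-0.27899/0.10429] = -15.971 m/s.
|v| = 15.971 m/s = 15971 mm/s.

16000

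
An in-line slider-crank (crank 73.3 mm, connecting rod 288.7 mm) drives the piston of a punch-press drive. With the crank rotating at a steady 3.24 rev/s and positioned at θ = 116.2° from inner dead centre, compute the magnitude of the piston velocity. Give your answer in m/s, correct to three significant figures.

ω = 2π·3.24 = 20.36 rad/s
For an in-line slider-crank, x = r cosθ + √(L² − r² sin²θ), so v = −rω sinθ·[1 + r cosθ/√(L² − r² sin²θ)].
With r = 0.0733 m, L = 0.2887 m, θ = 116.2°: √(L² − r² sin²θ) = 0.28111 m.
v = −0.0733·20.36·0.89726·[1 + 0.0733·-0.44151/0.28111] = -1.1848 m/s.
|v| = 1.1848 m/s.

1.18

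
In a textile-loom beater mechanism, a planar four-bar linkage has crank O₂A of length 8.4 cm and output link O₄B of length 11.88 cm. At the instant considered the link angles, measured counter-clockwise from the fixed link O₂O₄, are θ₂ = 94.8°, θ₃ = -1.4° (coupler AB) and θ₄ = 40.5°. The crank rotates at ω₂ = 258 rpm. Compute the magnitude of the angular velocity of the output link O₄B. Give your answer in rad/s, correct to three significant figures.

28.4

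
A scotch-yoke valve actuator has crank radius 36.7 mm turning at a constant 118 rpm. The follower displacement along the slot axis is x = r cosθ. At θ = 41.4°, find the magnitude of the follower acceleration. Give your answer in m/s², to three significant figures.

ω = 12.36 rad/s (from 118 rpm).
x = r cosθ ⇒ ẍ = −rω² cosθ (ω constant).
|a| = rω²|cosθ| = 0.0367·(12.36)²·|cos 41.4°| = 4.2035 m/s².

4.20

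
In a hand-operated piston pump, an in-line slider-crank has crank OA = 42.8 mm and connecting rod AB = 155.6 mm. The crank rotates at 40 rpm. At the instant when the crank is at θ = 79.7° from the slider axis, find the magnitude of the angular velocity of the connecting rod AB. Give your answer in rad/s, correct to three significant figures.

0.214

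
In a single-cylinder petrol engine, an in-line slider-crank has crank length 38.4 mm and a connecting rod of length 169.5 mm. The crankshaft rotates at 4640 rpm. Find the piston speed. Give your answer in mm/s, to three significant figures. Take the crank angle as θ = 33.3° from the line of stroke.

12200

ω = 2π·4640/60 = 485.9 rad/s
For an in-line slider-crank, x = r cosθ + √(L² − r² sin²θ), so v = −rω sinθ·[1 + r cosθ/√(L² − r² sin²θ)].
With r = 0.0384 m, L = 0.1695 m, θ = 33.3°: √(L² − r² sin²θ) = 0.16818 m.
v = −0.0384·485.9·0.54902·[1 + 0.0384·0.83581/0.16818] = -12.199 m/s.
|v| = 12.199 m/s = 12199 mm/s.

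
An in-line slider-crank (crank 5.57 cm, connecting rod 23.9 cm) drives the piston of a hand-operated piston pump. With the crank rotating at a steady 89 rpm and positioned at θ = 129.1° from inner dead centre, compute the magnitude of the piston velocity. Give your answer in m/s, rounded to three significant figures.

ω = 2π·89/60 = 9.32 rad/s
For an in-line slider-crank, x = r cosθ + √(L² − r² sin²θ), so v = −rω sinθ·[1 + r cosθ/√(L² − r² sin²θ)].
With r = 0.0557 m, L = 0.239 m, θ = 129.1°: √(L² − r² sin²θ) = 0.23506 m.
v = −0.0557·9.32·0.77605·[1 + 0.0557·-0.63068/0.23506] = -0.34266 m/s.
|v| = 0.34266 m/s.

0.343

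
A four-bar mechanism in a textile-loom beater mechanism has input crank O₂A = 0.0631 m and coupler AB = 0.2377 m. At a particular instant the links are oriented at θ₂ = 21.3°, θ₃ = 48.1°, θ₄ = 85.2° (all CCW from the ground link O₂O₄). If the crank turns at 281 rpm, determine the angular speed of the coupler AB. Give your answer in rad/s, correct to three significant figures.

11.6

ω₂ = 29.43 rad/s (from 281 rpm).
Differentiating the loop-closure r₂e^{iθ₂}+r₃e^{iθ₃}=r₁+r₄e^{iθ₄} gives r₂ω₂e^{iθ₂}+r₃ω₃e^{iθ₃}=r₄ω₄e^{iθ₄}.
Eliminating the other unknown: ω₃ = r₂ω₂ sin(θ₄−θ₂) / [r₃ sin(θ₃−θ₄)].
Numerator sine = +0.89803; denominator sine = -0.60321.
Result = 0.0631·29.43·(+0.89803) / (0.2377·(-0.60321)) = -11.629 rad/s; magnitude 11.629 rad/s.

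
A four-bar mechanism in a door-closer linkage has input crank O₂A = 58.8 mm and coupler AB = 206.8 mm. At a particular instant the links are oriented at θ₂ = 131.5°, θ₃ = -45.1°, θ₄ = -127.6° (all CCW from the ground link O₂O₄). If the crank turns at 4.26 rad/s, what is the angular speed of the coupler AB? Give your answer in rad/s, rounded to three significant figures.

ω₂ = 4.26 rad/s
Differentiating the loop-closure r₂e^{iθ₂}+r₃e^{iθ₃}=r₁+r₄e^{iθ₄} gives r₂ω₂e^{iθ₂}+r₃ω₃e^{iθ₃}=r₄ω₄e^{iθ₄}.
Eliminating the other unknown: ω₃ = r₂ω₂ sin(θ₄−θ₂) / [r₃ sin(θ₃−θ₄)].
Numerator sine = +0.98196; denominator sine = +0.99144.
Result = 0.0588·4.26·(+0.98196) / (0.2068·(+0.99144)) = +1.1997 rad/s; magnitude 1.1997 rad/s.

1.20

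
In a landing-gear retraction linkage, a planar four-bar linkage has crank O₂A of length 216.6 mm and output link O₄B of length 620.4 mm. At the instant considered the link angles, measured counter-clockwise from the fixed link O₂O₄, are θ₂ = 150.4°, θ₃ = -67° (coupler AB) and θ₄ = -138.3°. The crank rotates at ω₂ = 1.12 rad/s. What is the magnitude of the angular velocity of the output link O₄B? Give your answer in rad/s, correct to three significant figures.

ω₂ = 1.12 rad/s
Differentiating the loop-closure r₂e^{iθ₂}+r₃e^{iθ₃}=r₁+r₄e^{iθ₄} gives r₂ω₂e^{iθ₂}+r₃ω₃e^{iθ₃}=r₄ω₄e^{iθ₄}.
Eliminating the other unknown: ω₄ = r₂ω₂ sin(θ₂−θ₃) / [r₄ sin(θ₄−θ₃)].
Numerator sine = -0.60738; denominator sine = -0.94721.
Result = 0.2166·1.12·(-0.60738) / (0.6204·(-0.94721)) = +0.25074 rad/s; magnitude 0.25074 rad/s.

0.251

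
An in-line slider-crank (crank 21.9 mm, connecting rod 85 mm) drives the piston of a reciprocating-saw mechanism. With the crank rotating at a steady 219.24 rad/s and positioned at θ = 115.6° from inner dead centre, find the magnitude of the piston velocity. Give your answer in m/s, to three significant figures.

ω = 219.2 rad/s
For an in-line slider-crank, x = r cosθ + √(L² − r² sin²θ), so v = −rω sinθ·[1 + r cosθ/√(L² − r² sin²θ)].
With r = 0.0219 m, L = 0.085 m, θ = 115.6°: √(L² − r² sin²θ) = 0.082674 m.
v = −0.0219·219.2·0.90183·[1 + 0.0219·-0.43209/0.082674] = -3.8344 m/s.
|v| = 3.8344 m/s.

3.83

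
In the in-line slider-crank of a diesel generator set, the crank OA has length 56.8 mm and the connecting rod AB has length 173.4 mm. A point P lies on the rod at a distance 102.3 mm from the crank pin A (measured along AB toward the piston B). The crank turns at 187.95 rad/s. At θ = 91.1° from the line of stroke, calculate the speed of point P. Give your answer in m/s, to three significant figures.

10.6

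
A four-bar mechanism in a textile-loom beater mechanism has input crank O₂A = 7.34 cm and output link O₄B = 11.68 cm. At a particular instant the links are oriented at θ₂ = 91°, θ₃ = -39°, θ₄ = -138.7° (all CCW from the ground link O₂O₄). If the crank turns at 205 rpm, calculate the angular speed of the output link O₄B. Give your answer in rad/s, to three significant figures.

10.5

ω₂ = 21.47 rad/s (from 205 rpm).
Differentiating the loop-closure r₂e^{iθ₂}+r₃e^{iθ₃}=r₁+r₄e^{iθ₄} gives r₂ω₂e^{iθ₂}+r₃ω₃e^{iθ₃}=r₄ω₄e^{iθ₄}.
Eliminating the other unknown: ω₄ = r₂ω₂ sin(θ₂−θ₃) / [r₄ sin(θ₄−θ₃)].
Numerator sine = +0.76604; denominator sine = -0.98570.
Result = 0.0734·21.47·(+0.76604) / (0.1168·(-0.98570)) = -10.484 rad/s; magnitude 10.484 rad/s.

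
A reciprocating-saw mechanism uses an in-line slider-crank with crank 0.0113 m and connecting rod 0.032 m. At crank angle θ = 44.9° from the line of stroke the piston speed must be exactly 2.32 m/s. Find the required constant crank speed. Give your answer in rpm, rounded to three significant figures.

2210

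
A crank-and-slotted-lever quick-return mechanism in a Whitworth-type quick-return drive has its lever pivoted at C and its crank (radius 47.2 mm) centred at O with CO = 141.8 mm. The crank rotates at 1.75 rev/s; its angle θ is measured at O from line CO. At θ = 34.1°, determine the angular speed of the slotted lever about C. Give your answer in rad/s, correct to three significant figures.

2.56

ω = 11 rad/s (from 1.75 rev/s).
Crank pin A relative to C: A = (d + r cosθ, r sinθ); lever angle φ = atan2(r sinθ, d + r cosθ).
Differentiating tanφ: φ̇ = rω(d cosθ + r)/(d² + r² + 2dr cosθ).
d² + r² + 2dr cosθ = |CA|² = 0.0334194 m²;  d cosθ + r = +0.16462 m.
|ω_lever| = |0.0472·11·+0.16462| / 0.0334194 = 2.5565 rad/s.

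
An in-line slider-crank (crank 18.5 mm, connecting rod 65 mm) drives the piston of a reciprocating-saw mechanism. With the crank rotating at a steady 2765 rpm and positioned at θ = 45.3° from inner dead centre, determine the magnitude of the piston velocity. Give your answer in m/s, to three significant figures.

4.59

ω = 2π·2765/60 = 289.6 rad/s
For an in-line slider-crank, x = r cosθ + √(L² − r² sin²θ), so v = −rω sinθ·[1 + r cosθ/√(L² − r² sin²θ)].
With r = 0.0185 m, L = 0.065 m, θ = 45.3°: √(L² − r² sin²θ) = 0.063656 m.
v = −0.0185·289.6·0.71080·[1 + 0.0185·0.70339/0.063656] = -4.5859 m/s.
|v| = 4.5859 m/s.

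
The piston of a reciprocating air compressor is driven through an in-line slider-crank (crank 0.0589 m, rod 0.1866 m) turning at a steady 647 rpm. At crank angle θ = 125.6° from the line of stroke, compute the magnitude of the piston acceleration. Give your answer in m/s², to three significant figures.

184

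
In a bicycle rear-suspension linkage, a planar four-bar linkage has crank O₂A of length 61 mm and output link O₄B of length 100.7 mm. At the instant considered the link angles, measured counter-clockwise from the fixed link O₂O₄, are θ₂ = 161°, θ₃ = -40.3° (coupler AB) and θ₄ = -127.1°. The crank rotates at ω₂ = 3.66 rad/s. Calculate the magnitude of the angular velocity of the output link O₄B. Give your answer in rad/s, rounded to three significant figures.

0.807

ω₂ = 3.66 rad/s
Differentiating the loop-closure r₂e^{iθ₂}+r₃e^{iθ₃}=r₁+r₄e^{iθ₄} gives r₂ω₂e^{iθ₂}+r₃ω₃e^{iθ₃}=r₄ω₄e^{iθ₄}.
Eliminating the other unknown: ω₄ = r₂ω₂ sin(θ₂−θ₃) / [r₄ sin(θ₄−θ₃)].
Numerator sine = -0.36325; denominator sine = -0.99844.
Result = 0.061·3.66·(-0.36325) / (0.1007·(-0.99844)) = +0.80661 rad/s; magnitude 0.80661 rad/s.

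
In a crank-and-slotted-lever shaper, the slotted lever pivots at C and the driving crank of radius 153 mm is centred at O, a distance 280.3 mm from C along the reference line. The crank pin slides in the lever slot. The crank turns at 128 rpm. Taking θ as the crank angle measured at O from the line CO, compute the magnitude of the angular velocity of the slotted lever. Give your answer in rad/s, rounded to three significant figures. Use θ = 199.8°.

ω = 13.4 rad/s (from 128 rpm).
Crank pin A relative to C: A = (d + r cosθ, r sinθ); lever angle φ = atan2(r sinθ, d + r cosθ).
Differentiating tanφ: φ̇ = rω(d cosθ + r)/(d² + r² + 2dr cosθ).
d² + r² + 2dr cosθ = |CA|² = 0.0212761 m²;  d cosθ + r = -0.11073 m.
|ω_lever| = |0.153·13.4·-0.11073| / 0.0212761 = 10.673 rad/s.

10.7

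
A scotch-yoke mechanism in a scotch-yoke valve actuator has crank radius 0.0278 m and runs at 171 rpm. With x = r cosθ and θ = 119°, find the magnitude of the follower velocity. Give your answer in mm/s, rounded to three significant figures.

ω = 17.91 rad/s (from 171 rpm).
x = r cosθ ⇒ ẋ = −rω sinθ.
|v| = rω|sinθ| = 0.0278·17.91·|sin 119°| = 0.4354 m/s = 435.4 mm/s.

435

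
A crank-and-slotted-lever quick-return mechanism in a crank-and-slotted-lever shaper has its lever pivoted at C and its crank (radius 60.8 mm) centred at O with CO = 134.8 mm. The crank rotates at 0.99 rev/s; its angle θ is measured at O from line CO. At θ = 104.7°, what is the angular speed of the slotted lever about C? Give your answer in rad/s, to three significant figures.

ω = 6.22 rad/s (from 0.99 rev/s).
Crank pin A relative to C: A = (d + r cosθ, r sinθ); lever angle φ = atan2(r sinθ, d + r cosθ).
Differentiating tanφ: φ̇ = rω(d cosθ + r)/(d² + r² + 2dr cosθ).
d² + r² + 2dr cosθ = |CA|² = 0.0177082 m²;  d cosθ + r = +0.026593 m.
|ω_lever| = |0.0608·6.22·+0.026593| / 0.0177082 = 0.56796 rad/s.

0.568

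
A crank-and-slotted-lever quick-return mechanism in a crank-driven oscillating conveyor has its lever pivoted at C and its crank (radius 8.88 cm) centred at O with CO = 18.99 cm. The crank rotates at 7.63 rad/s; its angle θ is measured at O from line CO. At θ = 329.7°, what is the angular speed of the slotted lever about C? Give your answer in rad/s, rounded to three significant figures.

ω = 7.63 rad/s
Crank pin A relative to C: A = (d + r cosθ, r sinθ); lever angle φ = atan2(r sinθ, d + r cosθ).
Differentiating tanφ: φ̇ = rω(d cosθ + r)/(d² + r² + 2dr cosθ).
d² + r² + 2dr cosθ = |CA|² = 0.0730665 m²;  d cosθ + r = +0.25276 m.
|ω_lever| = |0.0888·7.63·+0.25276| / 0.0730665 = 2.3438 rad/s.

2.34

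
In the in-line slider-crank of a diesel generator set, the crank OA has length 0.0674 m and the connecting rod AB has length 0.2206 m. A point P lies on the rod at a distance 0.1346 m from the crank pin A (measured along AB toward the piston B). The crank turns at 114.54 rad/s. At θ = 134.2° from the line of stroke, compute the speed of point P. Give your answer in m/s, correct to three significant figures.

5.24

ω = 114.5 rad/s.  Crank-pin speed |V_A| = rω = 7.72 m/s, perpendicular to OA.
Rod angle: sinφ = −(r/L) sinθ ⇒ φ = -12.653°; ω_rod = −rω cosθ/√(L²−r²sin²θ) = +25.005 rad/s.
V_P = V_A + ω_rod × AP, with AP = 0.1346 m along the rod.
Components: V_Px = −rω sinθ − a·ω_rod·sinφ = -4.7973 m/s;  V_Py = rω cosθ + a·ω_rod·cosφ = -2.0982 m/s.
|V_P| = √(V_Px² + V_Py²) = 5.2361 m/s.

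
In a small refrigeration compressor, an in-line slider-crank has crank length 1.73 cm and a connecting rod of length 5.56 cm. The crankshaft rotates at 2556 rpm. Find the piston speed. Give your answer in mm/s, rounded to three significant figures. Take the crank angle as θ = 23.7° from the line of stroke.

ω = 2π·2556/60 = 267.7 rad/s
For an in-line slider-crank, x = r cosθ + √(L² − r² sin²θ), so v = −rω sinθ·[1 + r cosθ/√(L² − r² sin²θ)].
With r = 0.0173 m, L = 0.0556 m, θ = 23.7°: √(L² − r² sin²θ) = 0.055163 m.
v = −0.0173·267.7·0.40195·[1 + 0.0173·0.91566/0.055163] = -2.3957 m/s.
|v| = 2.3957 m/s = 2395.7 mm/s.

2400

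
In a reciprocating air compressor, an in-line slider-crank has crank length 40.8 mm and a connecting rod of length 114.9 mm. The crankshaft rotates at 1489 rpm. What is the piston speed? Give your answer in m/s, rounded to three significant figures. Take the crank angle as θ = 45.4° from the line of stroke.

5.70

ω = 2π·1489/60 = 155.9 rad/s
For an in-line slider-crank, x = r cosθ + √(L² − r² sin²θ), so v = −rω sinθ·[1 + r cosθ/√(L² − r² sin²θ)].
With r = 0.0408 m, L = 0.1149 m, θ = 45.4°: √(L² − r² sin²θ) = 0.11117 m.
v = −0.0408·155.9·0.71203·[1 + 0.0408·0.70215/0.11117] = -5.6971 m/s.
|v| = 5.6971 m/s.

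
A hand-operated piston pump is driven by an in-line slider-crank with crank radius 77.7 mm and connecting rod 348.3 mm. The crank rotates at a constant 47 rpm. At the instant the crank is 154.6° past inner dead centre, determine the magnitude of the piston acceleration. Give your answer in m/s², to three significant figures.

ω = 2π·47/60 = 4.922 rad/s
x(θ) = r cosθ + √(L² − r² sin²θ); with ω constant, a = ω²·d²x/dθ².
d²x/dθ² = −r cosθ − r²(cos2θ)/√u − r⁴ sin²2θ/(4u^{3/2}),  u = L² − r² sin²θ = 0.120202 m².
Substituting r = 0.0777 m, L = 0.3483 m, θ = 154.6°: d²x/dθ² = +0.059052 m.
a = ω²·d²x/dθ² = (4.922)²·(+0.059052) = +1.4305 m/s²;  |a| = 1.4305 m/s².

1.43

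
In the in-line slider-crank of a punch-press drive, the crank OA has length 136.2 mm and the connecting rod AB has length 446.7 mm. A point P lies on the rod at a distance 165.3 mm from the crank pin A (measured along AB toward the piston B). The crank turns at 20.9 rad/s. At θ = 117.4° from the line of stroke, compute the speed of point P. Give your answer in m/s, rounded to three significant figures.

ω = 20.9 rad/s.  Crank-pin speed |V_A| = rω = 2.8466 m/s, perpendicular to OA.
Rod angle: sinφ = −(r/L) sinθ ⇒ φ = -15.706°; ω_rod = −rω cosθ/√(L²−r²sin²θ) = +3.0463 rad/s.
V_P = V_A + ω_rod × AP, with AP = 0.1653 m along the rod.
Components: V_Px = −rω sinθ − a·ω_rod·sinφ = -2.3909 m/s;  V_Py = rω cosθ + a·ω_rod·cosφ = -0.82524 m/s.
|V_P| = √(V_Px² + V_Py²) = 2.5293 m/s.

2.53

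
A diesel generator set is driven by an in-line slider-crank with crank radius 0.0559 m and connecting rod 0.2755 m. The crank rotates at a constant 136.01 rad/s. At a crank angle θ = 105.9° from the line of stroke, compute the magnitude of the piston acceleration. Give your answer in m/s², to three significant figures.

464

ω = 136 rad/s
x(θ) = r cosθ + √(L² − r² sin²θ); with ω constant, a = ω²·d²x/dθ².
d²x/dθ² = −r cosθ − r²(cos2θ)/√u − r⁴ sin²2θ/(4u^{3/2}),  u = L² − r² sin²θ = 0.07301 m².
Substituting r = 0.0559 m, L = 0.2755 m, θ = 105.9°: d²x/dθ² = +0.025109 m.
a = ω²·d²x/dθ² = (136)²·(+0.025109) = +464.48 m/s²;  |a| = 464.48 m/s².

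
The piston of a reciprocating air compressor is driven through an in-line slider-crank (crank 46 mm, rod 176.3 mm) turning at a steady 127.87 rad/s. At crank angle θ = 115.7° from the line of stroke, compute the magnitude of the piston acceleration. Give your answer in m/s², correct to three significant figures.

ω = 127.9 rad/s
x(θ) = r cosθ + √(L² − r² sin²θ); with ω constant, a = ω²·d²x/dθ².
d²x/dθ² = −r cosθ − r²(cos2θ)/√u − r⁴ sin²2θ/(4u^{3/2}),  u = L² − r² sin²θ = 0.0293636 m².
Substituting r = 0.046 m, L = 0.1763 m, θ = 115.7°: d²x/dθ² = +0.027516 m.
a = ω²·d²x/dθ² = (127.9)²·(+0.027516) = +449.91 m/s²;  |a| = 449.91 m/s².

450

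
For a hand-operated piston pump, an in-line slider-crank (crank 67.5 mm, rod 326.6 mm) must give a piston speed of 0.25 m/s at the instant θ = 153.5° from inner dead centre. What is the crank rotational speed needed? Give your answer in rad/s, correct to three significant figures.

10.2

For an in-line slider-crank, |v_piston| = rω|sinθ|·[1 + r cosθ/√(L² − r² sin²θ)].
With r = 0.0675 m, L = 0.3266 m, θ = 153.5°: the bracketed kinematic factor |dx/dθ| = 0.024524 m.
ω = v/|dx/dθ| = 0.25/0.024524 = 10.194 rad/s.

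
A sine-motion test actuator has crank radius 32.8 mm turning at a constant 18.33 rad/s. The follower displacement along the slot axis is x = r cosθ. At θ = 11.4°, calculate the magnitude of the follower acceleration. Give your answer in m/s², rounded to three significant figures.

10.8

ω = 18.33 rad/s
x = r cosθ ⇒ ẍ = −rω² cosθ (ω constant).
|a| = rω²|cosθ| = 0.0328·(18.33)²·|cos 11.4°| = 10.803 m/s².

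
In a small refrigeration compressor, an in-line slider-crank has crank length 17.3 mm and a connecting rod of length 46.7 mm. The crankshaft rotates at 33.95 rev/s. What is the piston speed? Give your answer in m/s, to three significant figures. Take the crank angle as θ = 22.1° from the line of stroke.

1.87

ω = 2π·34 = 213.3 rad/s
For an in-line slider-crank, x = r cosθ + √(L² − r² sin²θ), so v = −rω sinθ·[1 + r cosθ/√(L² − r² sin²θ)].
With r = 0.0173 m, L = 0.0467 m, θ = 22.1°: √(L² − r² sin²θ) = 0.046244 m.
v = −0.0173·213.3·0.37622·[1 + 0.0173·0.92653/0.046244] = -1.8696 m/s.
|v| = 1.8696 m/s.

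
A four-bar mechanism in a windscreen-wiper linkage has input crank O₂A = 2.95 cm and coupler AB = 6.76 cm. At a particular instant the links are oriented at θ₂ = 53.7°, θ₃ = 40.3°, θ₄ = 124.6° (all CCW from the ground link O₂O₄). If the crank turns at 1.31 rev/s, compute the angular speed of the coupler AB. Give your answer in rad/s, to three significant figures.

3.41

ω₂ = 8.231 rad/s (from 1.31 rev/s).
Differentiating the loop-closure r₂e^{iθ₂}+r₃e^{iθ₃}=r₁+r₄e^{iθ₄} gives r₂ω₂e^{iθ₂}+r₃ω₃e^{iθ₃}=r₄ω₄e^{iθ₄}.
Eliminating the other unknown: ω₃ = r₂ω₂ sin(θ₄−θ₂) / [r₃ sin(θ₃−θ₄)].
Numerator sine = +0.94495; denominator sine = -0.99506.
Result = 0.0295·8.231·(+0.94495) / (0.0676·(-0.99506)) = -3.411 rad/s; magnitude 3.411 rad/s.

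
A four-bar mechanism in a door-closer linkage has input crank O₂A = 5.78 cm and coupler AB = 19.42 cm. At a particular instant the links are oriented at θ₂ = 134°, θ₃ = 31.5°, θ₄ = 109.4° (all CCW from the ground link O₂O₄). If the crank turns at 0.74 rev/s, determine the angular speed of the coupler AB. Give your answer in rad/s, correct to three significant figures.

0.589

ω₂ = 4.65 rad/s (from 0.74 rev/s).
Differentiating the loop-closure r₂e^{iθ₂}+r₃e^{iθ₃}=r₁+r₄e^{iθ₄} gives r₂ω₂e^{iθ₂}+r₃ω₃e^{iθ₃}=r₄ω₄e^{iθ₄}.
Eliminating the other unknown: ω₃ = r₂ω₂ sin(θ₄−θ₂) / [r₃ sin(θ₃−θ₄)].
Numerator sine = -0.41628; denominator sine = -0.97778.
Result = 0.0578·4.65·(-0.41628) / (0.1942·(-0.97778)) = +0.58916 rad/s; magnitude 0.58916 rad/s.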